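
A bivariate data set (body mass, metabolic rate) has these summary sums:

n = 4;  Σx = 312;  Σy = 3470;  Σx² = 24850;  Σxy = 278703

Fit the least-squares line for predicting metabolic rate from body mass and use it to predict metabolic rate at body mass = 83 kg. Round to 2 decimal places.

Sxx = Σx² − (Σx)²/n = 24850 − 24336 = 514
Sxy = Σxy − (Σx)(Σy)/n = 278703 − 270660 = 8043
b = Sxy/Sxx = 8043/514 = 15.647860
a = ȳ − b·x̄ = 867.5 − 15.647860·78 = -353.033074
ŷ(83) = a + b·83 = -353.033074 + 15.647860·83 = 945.739300

945.74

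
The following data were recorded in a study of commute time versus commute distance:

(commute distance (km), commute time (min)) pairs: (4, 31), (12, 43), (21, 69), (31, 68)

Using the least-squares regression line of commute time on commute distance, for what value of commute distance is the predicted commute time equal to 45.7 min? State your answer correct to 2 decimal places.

n = 4, Σx = 68, Σy = 211, Σxy = 4197, Σx² = 1562
Sxx = Σx² − (Σx)²/n = 1562 − 1156 = 406
Sxy = Σxy − (Σx)(Σy)/n = 4197 − 3587 = 610
b = Sxy/Sxx = 610/406 = 1.502463
a = ȳ − b·x̄ = 52.75 − 1.502463·17 = 27.208128
Set a + b·x = 45.7: x = (45.7 − 27.208128) / 1.502463 = 12.307705

12.31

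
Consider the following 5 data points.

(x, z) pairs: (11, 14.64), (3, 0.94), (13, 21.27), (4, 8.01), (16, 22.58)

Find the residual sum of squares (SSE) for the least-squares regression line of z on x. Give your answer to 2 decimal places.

n = 5, Σx = 47, Σy = 67.44, Σxy = 833.69, Σx² = 571, Σy² = 1241.6426
Sxx = Σx² − (Σx)²/n = 571 − 441.8 = 129.2
Sxy = Σxy − (Σx)(Σy)/n = 833.69 − 633.936 = 199.754
Syy = Σy² − (Σy)²/n = 1241.6426 − 909.63072 = 332.01188
b = Sxy/Sxx = 199.754/129.2 = 1.546084
SSE = Syy − b·Sxy = 332.01188 − 1.546084·199.754 = 23.175498

23.18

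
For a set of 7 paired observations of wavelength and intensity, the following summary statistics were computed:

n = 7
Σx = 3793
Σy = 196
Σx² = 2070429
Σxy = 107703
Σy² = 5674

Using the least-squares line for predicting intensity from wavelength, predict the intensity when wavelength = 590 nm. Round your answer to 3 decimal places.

Sxx = Σx² − (Σx)²/n = 2070429 − 2055264.142857 = 15164.857143
Sxy = Σxy − (Σx)(Σy)/n = 107703 − 106204 = 1499
b = Sxy/Sxx = 1499/15164.857143 = 0.098847
a = ȳ − b·x̄ = 28 − 0.098847·541.857143 = -25.560930
ŷ(590) = a + b·590 = -25.560930 + 0.098847·590 = 32.758775

32.759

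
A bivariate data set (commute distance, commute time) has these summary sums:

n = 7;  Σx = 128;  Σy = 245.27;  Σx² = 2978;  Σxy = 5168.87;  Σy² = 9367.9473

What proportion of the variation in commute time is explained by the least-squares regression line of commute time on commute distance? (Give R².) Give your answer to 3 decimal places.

Sxx = Σx² − (Σx)²/n = 2978 − 2340.571429 = 637.428571
Sxy = Σxy − (Σx)(Σy)/n = 5168.87 − 4484.937143 = 683.932857
Syy = Σy² − (Σy)²/n = 9367.9473 − 8593.910414 = 774.036886
R² = Sxy²/(Sxx·Syy) = (683.932857)²/(637.428571·774.036886) = 0.948055

0.948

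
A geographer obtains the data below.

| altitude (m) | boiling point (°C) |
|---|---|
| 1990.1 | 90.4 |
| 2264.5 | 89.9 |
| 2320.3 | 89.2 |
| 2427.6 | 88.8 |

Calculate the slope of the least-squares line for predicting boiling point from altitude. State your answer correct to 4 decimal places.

-0.0036

n = 4, Σx = 9002.5, Σy = 358.3, Σxy = 806025.23, Σx² = 20365492.11
Sxx = Σx² − (Σx)²/n = 20365492.11 − 20261251.5625 = 104240.5475
Sxy = Σxy − (Σx)(Σy)/n = 806025.23 − 806398.9375 = -373.7075
b = Sxy/Sxx = -373.7075/104240.5475 = -0.003585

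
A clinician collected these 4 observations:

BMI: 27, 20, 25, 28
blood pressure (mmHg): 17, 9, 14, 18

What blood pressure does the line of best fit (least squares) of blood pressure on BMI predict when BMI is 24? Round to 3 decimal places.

n = 4, Σx = 100, Σy = 58, Σxy = 1493, Σx² = 2538
Sxx = Σx² − (Σx)²/n = 2538 − 2500 = 38
Sxy = Σxy − (Σx)(Σy)/n = 1493 − 1450 = 43
b = Sxy/Sxx = 43/38 = 1.131579
a = ȳ − b·x̄ = 14.5 − 1.131579·25 = -13.789474
ŷ(24) = a + b·24 = -13.789474 + 1.131579·24 = 13.368421

13.368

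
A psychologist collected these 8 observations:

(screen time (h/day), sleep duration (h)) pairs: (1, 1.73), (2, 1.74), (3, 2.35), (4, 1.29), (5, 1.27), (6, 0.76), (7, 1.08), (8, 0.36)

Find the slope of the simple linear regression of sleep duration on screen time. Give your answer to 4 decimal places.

-0.2105

n = 8, Σx = 36, Σy = 10.58, Σxy = 38.77, Σx² = 204
Sxx = Σx² − (Σx)²/n = 204 − 162 = 42
Sxy = Σxy − (Σx)(Σy)/n = 38.77 − 47.61 = -8.84
b = Sxy/Sxx = -8.84/42 = -0.210476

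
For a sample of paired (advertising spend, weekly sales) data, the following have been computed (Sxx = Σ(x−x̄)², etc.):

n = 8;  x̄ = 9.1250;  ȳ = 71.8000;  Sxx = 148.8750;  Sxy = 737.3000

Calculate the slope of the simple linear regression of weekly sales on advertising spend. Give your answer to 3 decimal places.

b = Sxy/Sxx = 737.3/148.875 = 4.952477

4.952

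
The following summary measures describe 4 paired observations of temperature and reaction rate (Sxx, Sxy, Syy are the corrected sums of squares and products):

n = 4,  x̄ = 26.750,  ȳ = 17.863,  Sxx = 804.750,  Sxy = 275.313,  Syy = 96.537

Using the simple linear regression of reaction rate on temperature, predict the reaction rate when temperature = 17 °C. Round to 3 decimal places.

b = Sxy/Sxx = 275.313/804.75 = 0.342110
a = ȳ − b·x̄ = 17.863 − 0.342110·26.75 = 8.711558
ŷ(17) = a + b·17 = 8.711558 + 0.342110·17 = 14.527428

14.527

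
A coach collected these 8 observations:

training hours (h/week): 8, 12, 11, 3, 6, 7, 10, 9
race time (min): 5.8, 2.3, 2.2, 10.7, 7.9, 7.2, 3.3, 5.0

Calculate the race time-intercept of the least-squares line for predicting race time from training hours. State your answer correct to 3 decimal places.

n = 8, Σx = 66, Σy = 44.4, Σxy = 306.1, Σx² = 604
Sxx = Σx² − (Σx)²/n = 604 − 544.5 = 59.5
Sxy = Σxy − (Σx)(Σy)/n = 306.1 − 366.3 = -60.2
b = Sxy/Sxx = -60.2/59.5 = -1.011765
a = ȳ − b·x̄ = 5.55 − (-1.011765)·8.25 = 13.897059

13.897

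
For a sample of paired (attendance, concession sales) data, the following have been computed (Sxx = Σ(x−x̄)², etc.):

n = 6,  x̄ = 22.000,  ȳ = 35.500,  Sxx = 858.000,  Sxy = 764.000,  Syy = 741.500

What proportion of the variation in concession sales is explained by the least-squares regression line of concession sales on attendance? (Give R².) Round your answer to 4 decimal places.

R² = Sxy²/(Sxx·Syy) = (764)²/(858·741.5) = 0.917462

0.9175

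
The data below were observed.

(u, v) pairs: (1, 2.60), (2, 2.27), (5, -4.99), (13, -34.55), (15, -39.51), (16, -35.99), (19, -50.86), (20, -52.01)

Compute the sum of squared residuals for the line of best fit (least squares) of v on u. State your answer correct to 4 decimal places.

46.2726

n = 8, Σx = 91, Σy = -213.04, Σxy = -3641.99, Σx² = 1441, Σy² = 9378.6154
Sxx = Σx² − (Σx)²/n = 1441 − 1035.125 = 405.875
Sxy = Σxy − (Σx)(Σy)/n = -3641.99 − (-2423.33) = -1218.66
Syy = Σy² − (Σy)²/n = 9378.6154 − 5673.2552 = 3705.3602
b = Sxy/Sxx = -1218.66/405.875 = -3.002550
SSE = Syy − b·Sxy = 3705.3602 − (-3.002550)·(-1218.66) = 46.272561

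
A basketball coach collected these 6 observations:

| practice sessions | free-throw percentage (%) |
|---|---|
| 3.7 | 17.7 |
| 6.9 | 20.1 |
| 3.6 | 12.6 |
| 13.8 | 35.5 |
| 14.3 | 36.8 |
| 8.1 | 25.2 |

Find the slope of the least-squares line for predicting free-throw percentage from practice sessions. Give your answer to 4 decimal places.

n = 6, Σx = 50.4, Σy = 147.9, Σxy = 1469.8, Σx² = 534.8
Sxx = Σx² − (Σx)²/n = 534.8 − 423.36 = 111.44
Sxy = Σxy − (Σx)(Σy)/n = 1469.8 − 1242.36 = 227.44
b = Sxy/Sxx = 227.44/111.44 = 2.040919

2.0409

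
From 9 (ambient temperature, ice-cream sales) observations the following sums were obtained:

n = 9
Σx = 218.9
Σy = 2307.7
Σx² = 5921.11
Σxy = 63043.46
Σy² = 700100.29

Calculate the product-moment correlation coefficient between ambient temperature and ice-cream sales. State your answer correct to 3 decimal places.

Sxx = Σx² − (Σx)²/n = 5921.11 − 5324.134444 = 596.975556
Sxy = Σxy − (Σx)(Σy)/n = 63043.46 − 56128.392222 = 6915.067778
Syy = Σy² − (Σy)²/n = 700100.29 − 591719.921111 = 108380.368889
r = Sxy/√(Sxx·Syy) = 6915.067778/√(64700430.928760) = 6915.067778/8043.657808 = 0.859692

0.860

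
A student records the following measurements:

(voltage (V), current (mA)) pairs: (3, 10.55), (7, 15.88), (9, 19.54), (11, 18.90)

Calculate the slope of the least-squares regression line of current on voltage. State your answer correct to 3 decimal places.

n = 4, Σx = 30, Σy = 64.87, Σxy = 526.57, Σx² = 260
Sxx = Σx² − (Σx)²/n = 260 − 225 = 35
Sxy = Σxy − (Σx)(Σy)/n = 526.57 − 486.525 = 40.045
b = Sxy/Sxx = 40.045/35 = 1.144143

1.144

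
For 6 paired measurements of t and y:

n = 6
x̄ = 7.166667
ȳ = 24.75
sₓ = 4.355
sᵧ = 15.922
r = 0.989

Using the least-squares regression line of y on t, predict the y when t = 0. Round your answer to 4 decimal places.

b = r · sᵧ/sₓ = 0.989 · 15.922/4.355 = 3.615811
a = ȳ − b·x̄ = 24.75 − 3.615811·7.166667 = -1.163315
ŷ(0) = a + b·0 = -1.163315 + 3.615811·0 = -1.163315

-1.1633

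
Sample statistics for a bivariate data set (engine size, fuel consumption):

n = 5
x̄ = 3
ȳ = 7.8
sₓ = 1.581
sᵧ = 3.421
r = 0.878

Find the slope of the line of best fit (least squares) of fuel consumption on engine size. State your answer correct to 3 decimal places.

1.900

b = r · sᵧ/sₓ = 0.878 · 3.421/1.581 = 1.899834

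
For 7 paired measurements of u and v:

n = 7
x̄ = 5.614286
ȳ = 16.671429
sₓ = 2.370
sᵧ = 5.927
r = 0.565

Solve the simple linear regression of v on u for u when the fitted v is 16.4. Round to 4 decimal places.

5.4222

b = r · sᵧ/sₓ = 0.565 · 5.927/2.37 = 1.412977
a = ȳ − b·x̄ = 16.671429 − 1.412977·5.614286 = 8.738573
Set a + b·x = 16.4: x = (16.4 − 8.738573) / 1.412977 = 5.422189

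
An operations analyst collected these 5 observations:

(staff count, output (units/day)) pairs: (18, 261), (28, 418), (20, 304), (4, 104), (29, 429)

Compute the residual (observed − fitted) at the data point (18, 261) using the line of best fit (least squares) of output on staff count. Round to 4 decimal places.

n = 5, Σx = 99, Σy = 1516, Σxy = 35339, Σx² = 2365
Sxx = Σx² − (Σx)²/n = 2365 − 1960.2 = 404.8
Sxy = Σxy − (Σx)(Σy)/n = 35339 − 30016.8 = 5322.2
b = Sxy/Sxx = 5322.2/404.8 = 13.147727
a = ȳ − b·x̄ = 303.2 − 13.147727·19.8 = 42.875
ŷ(18) = 42.875 + 13.147727·18 = 279.534091
residual = y − ŷ = 261 − 279.534091 = -18.534091

-18.5341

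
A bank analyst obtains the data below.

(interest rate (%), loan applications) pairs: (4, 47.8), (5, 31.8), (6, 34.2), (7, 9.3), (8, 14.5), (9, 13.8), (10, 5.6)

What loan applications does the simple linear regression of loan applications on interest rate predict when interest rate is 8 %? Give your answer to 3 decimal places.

15.918

n = 7, Σx = 49, Σy = 157, Σxy = 916.7, Σx² = 371
Sxx = Σx² − (Σx)²/n = 371 − 343 = 28
Sxy = Σxy − (Σx)(Σy)/n = 916.7 − 1099 = -182.3
b = Sxy/Sxx = -182.3/28 = -6.510714
a = ȳ − b·x̄ = 22.428571 − (-6.510714)·7 = 68.003571
ŷ(8) = a + b·8 = 68.003571 + (-6.510714)·8 = 15.917857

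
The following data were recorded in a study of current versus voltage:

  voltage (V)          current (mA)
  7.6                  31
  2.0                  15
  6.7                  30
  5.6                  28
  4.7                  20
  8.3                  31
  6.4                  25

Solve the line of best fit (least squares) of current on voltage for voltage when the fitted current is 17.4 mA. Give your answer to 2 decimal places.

n = 7, Σx = 41.3, Σy = 180, Σxy = 1134.7, Σx² = 269.95
Sxx = Σx² − (Σx)²/n = 269.95 − 243.67 = 26.28
Sxy = Σxy − (Σx)(Σy)/n = 1134.7 − 1062 = 72.7
b = Sxy/Sxx = 72.7/26.28 = 2.766362
a = ȳ − b·x̄ = 25.714286 − 2.766362·5.9 = 9.392748
Set a + b·x = 17.4: x = (17.4 − 9.392748) / 2.766362 = 2.894506

2.89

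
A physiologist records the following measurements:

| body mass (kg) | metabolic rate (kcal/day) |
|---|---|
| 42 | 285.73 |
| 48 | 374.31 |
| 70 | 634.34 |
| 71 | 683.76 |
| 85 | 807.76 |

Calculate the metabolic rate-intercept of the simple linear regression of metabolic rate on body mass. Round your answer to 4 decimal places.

-219.0079

n = 5, Σx = 316, Σy = 2785.9, Σxy = 191577.9, Σx² = 21234
Sxx = Σx² − (Σx)²/n = 21234 − 19971.2 = 1262.8
Sxy = Σxy − (Σx)(Σy)/n = 191577.9 − 176068.88 = 15509.02
b = Sxy/Sxx = 15509.02/1262.8 = 12.281454
a = ȳ − b·x̄ = 557.18 − 12.281454·63.2 = -219.007887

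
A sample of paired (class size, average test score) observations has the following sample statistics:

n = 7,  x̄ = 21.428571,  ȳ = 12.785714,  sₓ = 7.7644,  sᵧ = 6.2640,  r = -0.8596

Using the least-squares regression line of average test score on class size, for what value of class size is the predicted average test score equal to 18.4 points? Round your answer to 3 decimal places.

13.333

b = r · sᵧ/sₓ = -0.8596 · 6.264/7.7644 = -0.693490
a = ȳ − b·x̄ = 12.785714 − (-0.693490)·21.428571 = 27.646215
Set a + b·x = 18.4: x = (18.4 − 27.646215) / (-0.693490) = 13.332873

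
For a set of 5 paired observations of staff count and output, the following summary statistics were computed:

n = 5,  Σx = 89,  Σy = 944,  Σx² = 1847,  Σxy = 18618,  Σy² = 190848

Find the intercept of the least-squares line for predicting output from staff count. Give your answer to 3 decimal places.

Sxx = Σx² − (Σx)²/n = 1847 − 1584.2 = 262.8
Sxy = Σxy − (Σx)(Σy)/n = 18618 − 16803.2 = 1814.8
b = Sxy/Sxx = 1814.8/262.8 = 6.905632
a = ȳ − b·x̄ = 188.8 − 6.905632·17.8 = 65.879756

65.880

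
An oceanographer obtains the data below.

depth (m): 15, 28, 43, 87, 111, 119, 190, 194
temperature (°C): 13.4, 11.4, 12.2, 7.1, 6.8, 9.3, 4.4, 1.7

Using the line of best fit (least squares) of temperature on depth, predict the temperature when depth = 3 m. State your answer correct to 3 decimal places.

n = 8, Σx = 787, Σy = 66.3, Σxy = 4689.8, Σx² = 110645
Sxx = Σx² − (Σx)²/n = 110645 − 77421.125 = 33223.875
Sxy = Σxy − (Σx)(Σy)/n = 4689.8 − 6522.2625 = -1832.4625
b = Sxy/Sxx = -1832.4625/33223.875 = -0.055155
a = ȳ − b·x̄ = 8.2875 − (-0.055155)·98.375 = 13.713372
ŷ(3) = a + b·3 = 13.713372 + (-0.055155)·3 = 13.547907

13.548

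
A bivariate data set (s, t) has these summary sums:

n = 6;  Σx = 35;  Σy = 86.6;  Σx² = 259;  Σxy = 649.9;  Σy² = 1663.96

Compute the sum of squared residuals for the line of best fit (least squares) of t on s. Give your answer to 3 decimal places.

Sxx = Σx² − (Σx)²/n = 259 − 204.166667 = 54.833333
Sxy = Σxy − (Σx)(Σy)/n = 649.9 − 505.166667 = 144.733333
Syy = Σy² − (Σy)²/n = 1663.96 − 1249.926667 = 414.033333
b = Sxy/Sxx = 144.733333/54.833333 = 2.639514
SSE = Syy − b·Sxy = 414.033333 − 2.639514·144.733333 = 32.007720

32.008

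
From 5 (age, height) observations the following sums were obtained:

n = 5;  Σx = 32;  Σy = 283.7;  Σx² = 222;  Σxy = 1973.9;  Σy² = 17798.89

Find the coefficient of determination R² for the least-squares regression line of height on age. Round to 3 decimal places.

0.855

Sxx = Σx² − (Σx)²/n = 222 − 204.8 = 17.2
Sxy = Σxy − (Σx)(Σy)/n = 1973.9 − 1815.68 = 158.22
Syy = Σy² − (Σy)²/n = 17798.89 − 16097.138 = 1701.752
R² = Sxy²/(Sxx·Syy) = (158.22)²/(17.2·1701.752) = 0.855260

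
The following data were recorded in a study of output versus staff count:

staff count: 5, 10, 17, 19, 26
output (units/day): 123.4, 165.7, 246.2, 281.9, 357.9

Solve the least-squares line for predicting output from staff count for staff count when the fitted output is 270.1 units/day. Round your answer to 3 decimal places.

18.476

n = 5, Σx = 77, Σy = 1175.1, Σxy = 21120.9, Σx² = 1451
Sxx = Σx² − (Σx)²/n = 1451 − 1185.8 = 265.2
Sxy = Σxy − (Σx)(Σy)/n = 21120.9 − 18096.54 = 3024.36
b = Sxy/Sxx = 3024.36/265.2 = 11.404072
a = ȳ − b·x̄ = 235.02 − 11.404072·15.4 = 59.397285
Set a + b·x = 270.1: x = (270.1 − 59.397285) / 11.404072 = 18.476094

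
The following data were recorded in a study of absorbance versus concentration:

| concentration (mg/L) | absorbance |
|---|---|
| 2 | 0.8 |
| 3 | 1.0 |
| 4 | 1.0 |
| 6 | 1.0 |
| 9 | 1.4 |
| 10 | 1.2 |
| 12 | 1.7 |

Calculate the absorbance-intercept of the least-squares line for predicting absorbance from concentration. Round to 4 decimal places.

0.6798

n = 7, Σx = 46, Σy = 8.1, Σxy = 59.6, Σx² = 390
Sxx = Σx² − (Σx)²/n = 390 − 302.285714 = 87.714286
Sxy = Σxy − (Σx)(Σy)/n = 59.6 − 53.228571 = 6.371429
b = Sxy/Sxx = 6.371429/87.714286 = 0.072638
a = ȳ − b·x̄ = 1.157143 − 0.072638·6.571429 = 0.679805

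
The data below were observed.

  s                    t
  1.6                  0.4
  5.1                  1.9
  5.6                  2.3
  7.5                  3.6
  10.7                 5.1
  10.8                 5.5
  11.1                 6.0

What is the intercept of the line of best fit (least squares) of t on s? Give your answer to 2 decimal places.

n = 7, Σx = 52.4, Σy = 24.8, Σxy = 230.78, Σx² = 470.52
Sxx = Σx² − (Σx)²/n = 470.52 − 392.251429 = 78.268571
Sxy = Σxy − (Σx)(Σy)/n = 230.78 − 185.645714 = 45.134286
b = Sxy/Sxx = 45.134286/78.268571 = 0.576659
a = ȳ − b·x̄ = 3.542857 − 0.576659·7.485714 = -0.773848

-0.77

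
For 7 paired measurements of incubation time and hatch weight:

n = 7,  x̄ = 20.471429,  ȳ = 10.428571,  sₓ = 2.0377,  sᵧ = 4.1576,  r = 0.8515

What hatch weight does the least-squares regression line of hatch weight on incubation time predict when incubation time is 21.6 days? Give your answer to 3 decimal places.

b = r · sᵧ/sₓ = 0.8515 · 4.1576/2.0377 = 1.737349
a = ȳ − b·x̄ = 10.428571 − 1.737349·20.471429 = -25.137449
ŷ(21.6) = a + b·21.6 = -25.137449 + 1.737349·21.6 = 12.389293

12.389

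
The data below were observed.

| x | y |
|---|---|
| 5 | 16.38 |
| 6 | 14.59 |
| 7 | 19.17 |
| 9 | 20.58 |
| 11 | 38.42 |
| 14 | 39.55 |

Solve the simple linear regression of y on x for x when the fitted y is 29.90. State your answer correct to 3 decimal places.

10.329

n = 6, Σx = 52, Σy = 148.69, Σxy = 1465.17, Σx² = 508
Sxx = Σx² − (Σx)²/n = 508 − 450.666667 = 57.333333
Sxy = Σxy − (Σx)(Σy)/n = 1465.17 − 1288.646667 = 176.523333
b = Sxy/Sxx = 176.523333/57.333333 = 3.078895
a = ȳ − b·x̄ = 24.781667 − 3.078895·8.666667 = -1.902093
Set a + b·x = 29.90: x = (29.90 − (-1.902093)) / 3.078895 = 10.329059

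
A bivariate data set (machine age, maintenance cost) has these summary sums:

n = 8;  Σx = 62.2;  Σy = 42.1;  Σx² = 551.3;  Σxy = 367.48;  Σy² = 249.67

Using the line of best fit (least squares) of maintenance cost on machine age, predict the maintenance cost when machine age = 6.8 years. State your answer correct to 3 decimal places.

4.684

Sxx = Σx² − (Σx)²/n = 551.3 − 483.605 = 67.695
Sxy = Σxy − (Σx)(Σy)/n = 367.48 − 327.3275 = 40.1525
b = Sxy/Sxx = 40.1525/67.695 = 0.593138
a = ȳ − b·x̄ = 5.2625 − 0.593138·7.775 = 0.650849
ŷ(6.8) = a + b·6.8 = 0.650849 + 0.593138·6.8 = 4.684190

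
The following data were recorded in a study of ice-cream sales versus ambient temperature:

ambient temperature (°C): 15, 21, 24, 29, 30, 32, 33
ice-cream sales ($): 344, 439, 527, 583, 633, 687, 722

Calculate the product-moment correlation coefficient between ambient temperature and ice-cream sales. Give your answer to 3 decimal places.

0.989

n = 7, Σx = 184, Σy = 3935, Σxy = 108734, Σx² = 5096, Σy² = 2322617
Sxx = Σx² − (Σx)²/n = 5096 − 4836.571429 = 259.428571
Sxy = Σxy − (Σx)(Σy)/n = 108734 − 103434.285714 = 5299.714286
Syy = Σy² − (Σy)²/n = 2322617 − 2212032.142857 = 110584.857143
r = Sxy/√(Sxx·Syy) = 5299.714286/√(28688871.510204) = 5299.714286/5356.199353 = 0.989454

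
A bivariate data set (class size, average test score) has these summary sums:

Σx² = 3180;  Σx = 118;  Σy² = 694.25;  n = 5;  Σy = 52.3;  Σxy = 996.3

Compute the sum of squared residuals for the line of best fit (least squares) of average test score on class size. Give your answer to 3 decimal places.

3.886

Sxx = Σx² − (Σx)²/n = 3180 − 2784.8 = 395.2
Sxy = Σxy − (Σx)(Σy)/n = 996.3 − 1234.28 = -237.98
Syy = Σy² − (Σy)²/n = 694.25 − 547.058 = 147.192
b = Sxy/Sxx = -237.98/395.2 = -0.602176
SSE = Syy − b·Sxy = 147.192 − (-0.602176)·(-237.98) = 3.886129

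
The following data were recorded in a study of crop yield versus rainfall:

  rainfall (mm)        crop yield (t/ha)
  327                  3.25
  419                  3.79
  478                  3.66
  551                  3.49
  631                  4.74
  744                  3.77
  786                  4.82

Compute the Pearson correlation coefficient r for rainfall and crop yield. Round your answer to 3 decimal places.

n = 7, Σx = 3936, Σy = 27.52, Σxy = 15907.57, Σx² = 2384068, Σy² = 110.4152
Sxx = Σx² − (Σx)²/n = 2384068 − 2213156.571429 = 170911.428571
Sxy = Σxy − (Σx)(Σy)/n = 15907.57 − 15474.102857 = 433.467143
Syy = Σy² − (Σy)²/n = 110.4152 − 108.192914 = 2.222286
r = Sxy/√(Sxx·Syy) = 433.467143/√(379814.026122) = 433.467143/616.290537 = 0.703349

0.703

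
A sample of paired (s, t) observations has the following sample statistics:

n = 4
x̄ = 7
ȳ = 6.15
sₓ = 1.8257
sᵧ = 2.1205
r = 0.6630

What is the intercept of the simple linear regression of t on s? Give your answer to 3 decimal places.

0.760

b = r · sᵧ/sₓ = 0.663 · 2.1205/1.8257 = 0.770056
a = ȳ − b·x̄ = 6.15 − 0.770056·7 = 0.759607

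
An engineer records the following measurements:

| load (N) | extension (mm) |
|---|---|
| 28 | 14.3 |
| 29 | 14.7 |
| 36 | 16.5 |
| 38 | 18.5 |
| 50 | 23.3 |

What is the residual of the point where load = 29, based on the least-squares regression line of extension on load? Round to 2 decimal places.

n = 5, Σx = 181, Σy = 87.3, Σxy = 3288.7, Σx² = 6865
Sxx = Σx² − (Σx)²/n = 6865 − 6552.2 = 312.8
Sxy = Σxy − (Σx)(Σy)/n = 3288.7 − 3160.26 = 128.44
b = Sxy/Sxx = 128.44/312.8 = 0.410614
a = ȳ − b·x̄ = 17.46 − 0.410614·36.2 = 2.595780
ŷ(29) = 2.595780 + 0.410614·29 = 14.503581
residual = y − ŷ = 14.7 − 14.503581 = 0.196419

0.20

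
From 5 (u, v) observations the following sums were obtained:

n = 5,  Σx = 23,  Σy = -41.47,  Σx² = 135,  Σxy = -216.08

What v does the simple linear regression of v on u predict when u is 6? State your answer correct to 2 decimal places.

Sxx = Σx² − (Σx)²/n = 135 − 105.8 = 29.2
Sxy = Σxy − (Σx)(Σy)/n = -216.08 − (-190.762) = -25.318
b = Sxy/Sxx = -25.318/29.2 = -0.867055
a = ȳ − b·x̄ = -8.294 − (-0.867055)·4.6 = -4.305548
ŷ(6) = a + b·6 = -4.305548 + (-0.867055)·6 = -9.507877

-9.51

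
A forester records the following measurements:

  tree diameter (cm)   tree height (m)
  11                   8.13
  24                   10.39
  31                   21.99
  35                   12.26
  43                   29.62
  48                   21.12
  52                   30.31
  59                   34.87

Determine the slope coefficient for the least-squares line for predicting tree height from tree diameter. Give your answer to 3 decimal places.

n = 8, Σx = 303, Σy = 168.69, Σxy = 7370.45, Σx² = 13221
Sxx = Σx² − (Σx)²/n = 13221 − 11476.125 = 1744.875
Sxy = Σxy − (Σx)(Σy)/n = 7370.45 − 6389.13375 = 981.31625
b = Sxy/Sxx = 981.31625/1744.875 = 0.562399

0.562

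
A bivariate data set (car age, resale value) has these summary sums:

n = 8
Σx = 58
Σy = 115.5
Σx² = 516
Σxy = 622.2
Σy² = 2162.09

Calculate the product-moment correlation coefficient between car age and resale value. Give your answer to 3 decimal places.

Sxx = Σx² − (Σx)²/n = 516 − 420.5 = 95.5
Sxy = Σxy − (Σx)(Σy)/n = 622.2 − 837.375 = -215.175
Syy = Σy² − (Σy)²/n = 2162.09 − 1667.53125 = 494.55875
r = Sxy/√(Sxx·Syy) = -215.175/√(47230.360625) = -215.175/217.325472 = -0.990105

-0.990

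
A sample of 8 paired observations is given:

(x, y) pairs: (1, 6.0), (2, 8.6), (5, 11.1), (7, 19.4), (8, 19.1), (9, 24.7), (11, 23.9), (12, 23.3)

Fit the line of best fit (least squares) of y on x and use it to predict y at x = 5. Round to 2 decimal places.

n = 8, Σx = 55, Σy = 136.1, Σxy = 1132.1, Σx² = 489
Sxx = Σx² − (Σx)²/n = 489 − 378.125 = 110.875
Sxy = Σxy − (Σx)(Σy)/n = 1132.1 − 935.6875 = 196.4125
b = Sxy/Sxx = 196.4125/110.875 = 1.771477
a = ȳ − b·x̄ = 17.0125 − 1.771477·6.875 = 4.833596
ŷ(5) = a + b·5 = 4.833596 + 1.771477·5 = 13.690981

13.69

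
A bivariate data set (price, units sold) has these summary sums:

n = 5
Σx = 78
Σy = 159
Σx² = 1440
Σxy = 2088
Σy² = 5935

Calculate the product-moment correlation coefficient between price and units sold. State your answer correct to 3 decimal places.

Sxx = Σx² − (Σx)²/n = 1440 − 1216.8 = 223.2
Sxy = Σxy − (Σx)(Σy)/n = 2088 − 2480.4 = -392.4
Syy = Σy² − (Σy)²/n = 5935 − 5056.2 = 878.8
r = Sxy/√(Sxx·Syy) = -392.4/√(196148.16) = -392.4/442.886170 = -0.886006

-0.886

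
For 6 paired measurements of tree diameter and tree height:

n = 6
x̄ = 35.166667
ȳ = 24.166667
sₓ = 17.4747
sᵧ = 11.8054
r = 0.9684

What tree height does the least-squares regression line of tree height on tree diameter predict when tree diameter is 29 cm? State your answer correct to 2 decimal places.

b = r · sᵧ/sₓ = 0.9684 · 11.8054/17.4747 = 0.654223
a = ȳ − b·x̄ = 24.166667 − 0.654223·35.166667 = 1.159827
ŷ(29) = a + b·29 = 1.159827 + 0.654223·29 = 20.132292

20.13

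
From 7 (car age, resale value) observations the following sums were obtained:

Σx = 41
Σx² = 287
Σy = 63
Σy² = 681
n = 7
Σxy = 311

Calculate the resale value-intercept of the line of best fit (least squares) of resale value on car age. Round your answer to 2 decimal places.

Sxx = Σx² − (Σx)²/n = 287 − 240.142857 = 46.857143
Sxy = Σxy − (Σx)(Σy)/n = 311 − 369 = -58
b = Sxy/Sxx = -58/46.857143 = -1.237805
a = ȳ − b·x̄ = 9 − (-1.237805)·5.857143 = 16.25

16.25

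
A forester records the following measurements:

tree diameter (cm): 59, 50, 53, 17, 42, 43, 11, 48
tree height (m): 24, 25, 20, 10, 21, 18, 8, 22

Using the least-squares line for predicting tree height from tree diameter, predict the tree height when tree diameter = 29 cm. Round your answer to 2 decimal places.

14.55

n = 8, Σx = 323, Σy = 148, Σxy = 6696, Σx² = 15117
Sxx = Σx² − (Σx)²/n = 15117 − 13041.125 = 2075.875
Sxy = Σxy − (Σx)(Σy)/n = 6696 − 5975.5 = 720.5
b = Sxy/Sxx = 720.5/2075.875 = 0.347083
a = ȳ − b·x̄ = 18.5 − 0.347083·40.375 = 4.486542
ŷ(29) = a + b·29 = 4.486542 + 0.347083·29 = 14.551936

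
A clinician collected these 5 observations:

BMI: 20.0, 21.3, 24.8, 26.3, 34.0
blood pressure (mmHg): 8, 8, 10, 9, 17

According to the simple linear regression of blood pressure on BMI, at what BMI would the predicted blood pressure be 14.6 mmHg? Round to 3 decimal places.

n = 5, Σx = 126.4, Σy = 52, Σxy = 1393.1, Σx² = 3316.42
Sxx = Σx² − (Σx)²/n = 3316.42 − 3195.392 = 121.028
Sxy = Σxy − (Σx)(Σy)/n = 1393.1 − 1314.56 = 78.54
b = Sxy/Sxx = 78.54/121.028 = 0.648941
a = ȳ − b·x̄ = 10.4 − 0.648941·25.28 = -6.005222
Set a + b·x = 14.6: x = (14.6 − (-6.005222)) / 0.648941 = 31.752086

31.752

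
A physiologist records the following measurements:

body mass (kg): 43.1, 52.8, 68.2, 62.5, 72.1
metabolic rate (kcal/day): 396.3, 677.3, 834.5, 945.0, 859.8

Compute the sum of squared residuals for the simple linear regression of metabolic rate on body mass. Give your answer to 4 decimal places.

41906.3938

n = 5, Σx = 298.7, Σy = 3712.9, Σxy = 230808.95, Σx² = 18401.35, Σy² = 2944460.27
Sxx = Σx² − (Σx)²/n = 18401.35 − 17844.338 = 557.012
Sxy = Σxy − (Σx)(Σy)/n = 230808.95 − 221808.646 = 9000.304
Syy = Σy² − (Σy)²/n = 2944460.27 − 2757125.282 = 187334.988
b = Sxy/Sxx = 9000.304/557.012 = 16.158187
SSE = Syy − b·Sxy = 187334.988 − 16.158187·9000.304 = 41906.393836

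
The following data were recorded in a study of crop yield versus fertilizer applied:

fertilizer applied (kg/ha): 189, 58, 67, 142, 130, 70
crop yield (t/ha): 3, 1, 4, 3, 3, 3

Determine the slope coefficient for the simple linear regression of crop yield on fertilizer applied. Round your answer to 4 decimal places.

0.0044

n = 6, Σx = 656, Σy = 17, Σxy = 1919, Σx² = 85538
Sxx = Σx² − (Σx)²/n = 85538 − 71722.666667 = 13815.333333
Sxy = Σxy − (Σx)(Σy)/n = 1919 − 1858.666667 = 60.333333
b = Sxy/Sxx = 60.333333/13815.333333 = 0.004367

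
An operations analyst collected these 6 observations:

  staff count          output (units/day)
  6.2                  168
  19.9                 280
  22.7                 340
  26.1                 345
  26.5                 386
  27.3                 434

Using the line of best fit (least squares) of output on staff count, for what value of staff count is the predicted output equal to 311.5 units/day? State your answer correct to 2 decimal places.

n = 6, Σx = 128.7, Σy = 1953, Σxy = 45413.3, Σx² = 3078.49
Sxx = Σx² − (Σx)²/n = 3078.49 − 2760.615 = 317.875
Sxy = Σxy − (Σx)(Σy)/n = 45413.3 − 41891.85 = 3521.45
b = Sxy/Sxx = 3521.45/317.875 = 11.078097
a = ȳ − b·x̄ = 325.5 − 11.078097·21.45 = 87.874825
Set a + b·x = 311.5: x = (311.5 − 87.874825) / 11.078097 = 20.186245

20.19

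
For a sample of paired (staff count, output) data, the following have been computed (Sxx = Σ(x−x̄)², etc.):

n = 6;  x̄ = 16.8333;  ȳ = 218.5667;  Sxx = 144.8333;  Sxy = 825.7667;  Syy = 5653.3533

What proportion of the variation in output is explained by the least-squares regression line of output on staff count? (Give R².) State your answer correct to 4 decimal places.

0.8328

R² = Sxy²/(Sxx·Syy) = (825.7667)²/(144.8333·5653.3533) = 0.832799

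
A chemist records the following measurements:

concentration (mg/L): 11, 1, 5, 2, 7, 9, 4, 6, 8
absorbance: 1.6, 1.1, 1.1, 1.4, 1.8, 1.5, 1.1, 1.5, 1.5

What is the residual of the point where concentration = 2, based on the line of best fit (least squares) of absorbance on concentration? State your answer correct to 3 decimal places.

0.197

n = 9, Σx = 53, Σy = 12.6, Σxy = 78.5, Σx² = 397
Sxx = Σx² − (Σx)²/n = 397 − 312.111111 = 84.888889
Sxy = Σxy − (Σx)(Σy)/n = 78.5 − 74.2 = 4.3
b = Sxy/Sxx = 4.3/84.888889 = 0.050654
a = ȳ − b·x̄ = 1.4 − 0.050654·5.888889 = 1.101702
ŷ(2) = 1.101702 + 0.050654·2 = 1.203010
residual = y − ŷ = 1.4 − 1.203010 = 0.196990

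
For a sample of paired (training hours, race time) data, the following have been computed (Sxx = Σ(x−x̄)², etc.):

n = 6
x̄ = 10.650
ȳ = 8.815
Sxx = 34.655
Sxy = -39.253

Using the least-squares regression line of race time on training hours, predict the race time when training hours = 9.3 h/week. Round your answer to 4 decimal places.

10.3441

b = Sxy/Sxx = -39.253/34.655 = -1.132679
a = ȳ − b·x̄ = 8.815 − (-1.132679)·10.65 = 20.878034
ŷ(9.3) = a + b·9.3 = 20.878034 + (-1.132679)·9.3 = 10.344117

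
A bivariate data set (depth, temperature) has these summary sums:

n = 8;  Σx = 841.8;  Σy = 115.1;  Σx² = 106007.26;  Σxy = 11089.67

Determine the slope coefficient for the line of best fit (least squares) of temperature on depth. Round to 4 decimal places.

-0.0586

Sxx = Σx² − (Σx)²/n = 106007.26 − 88578.405 = 17428.855
Sxy = Σxy − (Σx)(Σy)/n = 11089.67 − 12111.3975 = -1021.7275
b = Sxy/Sxx = -1021.7275/17428.855 = -0.058623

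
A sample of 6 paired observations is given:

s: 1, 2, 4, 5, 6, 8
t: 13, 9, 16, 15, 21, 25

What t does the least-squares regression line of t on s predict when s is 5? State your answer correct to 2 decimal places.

17.84

n = 6, Σx = 26, Σy = 99, Σxy = 496, Σx² = 146
Sxx = Σx² − (Σx)²/n = 146 − 112.666667 = 33.333333
Sxy = Σxy − (Σx)(Σy)/n = 496 − 429 = 67
b = Sxy/Sxx = 67/33.333333 = 2.01
a = ȳ − b·x̄ = 16.5 − 2.01·4.333333 = 7.79
ŷ(5) = a + b·5 = 7.79 + 2.01·5 = 17.84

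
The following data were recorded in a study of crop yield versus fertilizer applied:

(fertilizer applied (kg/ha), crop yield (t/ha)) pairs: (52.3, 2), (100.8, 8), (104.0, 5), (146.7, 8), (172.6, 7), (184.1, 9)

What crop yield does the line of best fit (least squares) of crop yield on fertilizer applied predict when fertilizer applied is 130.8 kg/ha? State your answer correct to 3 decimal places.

n = 6, Σx = 760.5, Σy = 39, Σxy = 5469.7, Σx² = 108916.39
Sxx = Σx² − (Σx)²/n = 108916.39 − 96393.375 = 12523.015
Sxy = Σxy − (Σx)(Σy)/n = 5469.7 − 4943.25 = 526.45
b = Sxy/Sxx = 526.45/12523.015 = 0.042039
a = ȳ − b·x̄ = 6.5 − 0.042039·126.75 = 1.171608
ŷ(130.8) = a + b·130.8 = 1.171608 + 0.042039·130.8 = 6.670256

6.670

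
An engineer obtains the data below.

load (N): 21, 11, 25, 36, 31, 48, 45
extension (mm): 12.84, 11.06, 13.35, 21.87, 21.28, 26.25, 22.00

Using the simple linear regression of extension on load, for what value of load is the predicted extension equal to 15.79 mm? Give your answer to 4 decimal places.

n = 7, Σx = 217, Σy = 128.65, Σxy = 4422.05, Σx² = 7773
Sxx = Σx² − (Σx)²/n = 7773 − 6727 = 1046
Sxy = Σxy − (Σx)(Σy)/n = 4422.05 − 3988.15 = 433.9
b = Sxy/Sxx = 433.9/1046 = 0.414818
a = ȳ − b·x̄ = 18.378571 − 0.414818·31 = 5.519202
Set a + b·x = 15.79: x = (15.79 − 5.519202) / 0.414818 = 24.759747

24.7597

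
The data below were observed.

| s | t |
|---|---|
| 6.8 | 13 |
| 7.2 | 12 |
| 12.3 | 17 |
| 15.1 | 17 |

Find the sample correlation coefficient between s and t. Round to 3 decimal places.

0.940

n = 4, Σx = 41.4, Σy = 59, Σxy = 640.6, Σx² = 477.38, Σy² = 891
Sxx = Σx² − (Σx)²/n = 477.38 − 428.49 = 48.89
Sxy = Σxy − (Σx)(Σy)/n = 640.6 − 610.65 = 29.95
Syy = Σy² − (Σy)²/n = 891 − 870.25 = 20.75
r = Sxy/√(Sxx·Syy) = 29.95/√(1014.4675) = 29.95/31.850706 = 0.940325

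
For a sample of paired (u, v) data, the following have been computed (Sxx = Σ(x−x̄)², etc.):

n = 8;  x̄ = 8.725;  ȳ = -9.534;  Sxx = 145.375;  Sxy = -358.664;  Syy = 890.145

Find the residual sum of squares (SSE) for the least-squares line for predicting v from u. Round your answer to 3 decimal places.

5.262

b = Sxy/Sxx = -358.664/145.375 = -2.467164
SSE = Syy − b·Sxy = 890.145 − (-2.467164)·(-358.664) = 5.262008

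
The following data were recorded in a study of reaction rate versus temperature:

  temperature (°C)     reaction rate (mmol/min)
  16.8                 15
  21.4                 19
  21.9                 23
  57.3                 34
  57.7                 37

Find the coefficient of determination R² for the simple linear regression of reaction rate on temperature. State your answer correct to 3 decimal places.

n = 5, Σx = 175.1, Σy = 128, Σxy = 5245.4, Σx² = 7832.39, Σy² = 3640
Sxx = Σx² − (Σx)²/n = 7832.39 − 6132.002 = 1700.388
Sxy = Σxy − (Σx)(Σy)/n = 5245.4 − 4482.56 = 762.84
Syy = Σy² − (Σy)²/n = 3640 − 3276.8 = 363.2
R² = Sxy²/(Sxx·Syy) = (762.84)²/(1700.388·363.2) = 0.942265

0.942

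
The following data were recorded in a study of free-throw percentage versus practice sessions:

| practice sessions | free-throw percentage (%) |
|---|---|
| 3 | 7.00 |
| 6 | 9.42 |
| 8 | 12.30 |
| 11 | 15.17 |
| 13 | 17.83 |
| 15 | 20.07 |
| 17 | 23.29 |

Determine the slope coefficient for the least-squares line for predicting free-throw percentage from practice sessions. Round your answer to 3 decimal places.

n = 7, Σx = 73, Σy = 105.08, Σxy = 1271.56, Σx² = 913
Sxx = Σx² − (Σx)²/n = 913 − 761.285714 = 151.714286
Sxy = Σxy − (Σx)(Σy)/n = 1271.56 − 1095.834286 = 175.725714
b = Sxy/Sxx = 175.725714/151.714286 = 1.158267

1.158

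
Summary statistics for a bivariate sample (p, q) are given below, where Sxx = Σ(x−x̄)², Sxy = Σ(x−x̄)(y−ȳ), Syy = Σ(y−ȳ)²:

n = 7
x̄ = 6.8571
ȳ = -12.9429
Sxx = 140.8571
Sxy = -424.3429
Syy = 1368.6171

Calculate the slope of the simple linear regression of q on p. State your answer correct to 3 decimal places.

-3.013

b = Sxy/Sxx = -424.3429/140.8571 = -3.012577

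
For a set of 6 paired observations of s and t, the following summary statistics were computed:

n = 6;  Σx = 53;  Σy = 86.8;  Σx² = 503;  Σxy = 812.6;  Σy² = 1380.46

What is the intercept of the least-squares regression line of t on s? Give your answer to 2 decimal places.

Sxx = Σx² − (Σx)²/n = 503 − 468.166667 = 34.833333
Sxy = Σxy − (Σx)(Σy)/n = 812.6 − 766.733333 = 45.866667
b = Sxy/Sxx = 45.866667/34.833333 = 1.316746
a = ȳ − b·x̄ = 14.466667 − 1.316746·8.833333 = 2.835407

2.84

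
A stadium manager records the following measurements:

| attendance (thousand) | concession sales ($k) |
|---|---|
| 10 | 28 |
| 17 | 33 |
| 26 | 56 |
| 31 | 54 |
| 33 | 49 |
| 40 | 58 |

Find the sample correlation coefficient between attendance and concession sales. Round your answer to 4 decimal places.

n = 6, Σx = 157, Σy = 278, Σxy = 7908, Σx² = 4715, Σy² = 13690
Sxx = Σx² − (Σx)²/n = 4715 − 4108.166667 = 606.833333
Sxy = Σxy − (Σx)(Σy)/n = 7908 − 7274.333333 = 633.666667
Syy = Σy² − (Σy)²/n = 13690 − 12880.666667 = 809.333333
r = Sxy/√(Sxx·Syy) = 633.666667/√(491130.444444) = 633.666667/700.806995 = 0.904196

0.9042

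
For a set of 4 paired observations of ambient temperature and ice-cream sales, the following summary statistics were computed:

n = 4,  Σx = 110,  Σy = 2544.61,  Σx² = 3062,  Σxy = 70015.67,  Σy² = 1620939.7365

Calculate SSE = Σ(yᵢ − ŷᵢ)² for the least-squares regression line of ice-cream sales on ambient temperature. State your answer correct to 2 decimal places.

Sxx = Σx² − (Σx)²/n = 3062 − 3025 = 37
Sxy = Σxy − (Σx)(Σy)/n = 70015.67 − 69976.775 = 38.895
Syy = Σy² − (Σy)²/n = 1620939.7365 − 1618760.013025 = 2179.723475
b = Sxy/Sxx = 38.895/37 = 1.051216
SSE = Syy − b·Sxy = 2179.723475 − 1.051216·38.895 = 2138.836420

2138.84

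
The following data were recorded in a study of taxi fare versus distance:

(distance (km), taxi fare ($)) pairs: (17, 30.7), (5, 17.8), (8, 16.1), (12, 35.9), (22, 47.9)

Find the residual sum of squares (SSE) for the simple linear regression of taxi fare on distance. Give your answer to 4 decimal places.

n = 5, Σx = 64, Σy = 148.4, Σxy = 2224.3, Σx² = 1006, Σy² = 5101.76
Sxx = Σx² − (Σx)²/n = 1006 − 819.2 = 186.8
Sxy = Σxy − (Σx)(Σy)/n = 2224.3 − 1899.52 = 324.78
Syy = Σy² − (Σy)²/n = 5101.76 − 4404.512 = 697.248
b = Sxy/Sxx = 324.78/186.8 = 1.738651
SSE = Syy − b·Sxy = 697.248 − 1.738651·324.78 = 132.568940

132.5689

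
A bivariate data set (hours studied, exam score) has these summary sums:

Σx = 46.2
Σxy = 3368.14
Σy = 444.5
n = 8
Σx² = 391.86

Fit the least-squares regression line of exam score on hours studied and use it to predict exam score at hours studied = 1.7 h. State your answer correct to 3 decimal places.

29.456

Sxx = Σx² − (Σx)²/n = 391.86 − 266.805 = 125.055
Sxy = Σxy − (Σx)(Σy)/n = 3368.14 − 2566.9875 = 801.1525
b = Sxy/Sxx = 801.1525/125.055 = 6.406401
a = ȳ − b·x̄ = 55.5625 − 6.406401·5.775 = 18.565533
ŷ(1.7) = a + b·1.7 = 18.565533 + 6.406401·1.7 = 29.456415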